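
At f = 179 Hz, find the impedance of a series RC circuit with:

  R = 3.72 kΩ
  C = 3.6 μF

Step 1 — Angular frequency: ω = 2π·f = 2π·179 = 1125 rad/s.
Step 2 — Component impedances:
  R: Z = R = 3720 Ω
  C: Z = 1/(jωC) = -j/(ω·C) = 0 - j247 Ω
Step 3 — Series combination: Z_total = R + C = 3720 - j247 Ω = 3728∠-3.8° Ω.

Z = 3720 - j247 Ω = 3728∠-3.8° Ω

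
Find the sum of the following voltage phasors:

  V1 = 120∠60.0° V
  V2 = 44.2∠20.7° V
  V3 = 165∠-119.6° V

Step 1 — Convert each phasor to rectangular form:
  V1 = 120·(cos(60.0°) + j·sin(60.0°)) = 60 + j103.9 V
  V2 = 44.2·(cos(20.7°) + j·sin(20.7°)) = 41.35 + j15.62 V
  V3 = 165·(cos(-119.6°) + j·sin(-119.6°)) = -81.5 - j143.5 V
Step 2 — Sum components: V_total = 19.85 - j23.92 V.
Step 3 — Convert to polar: |V_total| = 31.08 V, ∠V_total = -50.3°.

V_total = 31.08∠-50.3° V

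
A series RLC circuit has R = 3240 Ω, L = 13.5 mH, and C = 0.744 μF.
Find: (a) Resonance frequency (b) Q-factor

Step 1 — Resonance condition Im(Z)=0 gives ω₀ = 1/√(LC).
Step 2 — ω₀ = 1/√(0.0135·7.44e-07) = 9978 rad/s.
Step 3 — f₀ = ω₀/(2π) = 1588 Hz.
Step 4 — Series Q: Q = ω₀L/R = 9978·0.0135/3240 = 0.04158.

(a) f₀ = 1588 Hz  (b) Q = 0.04158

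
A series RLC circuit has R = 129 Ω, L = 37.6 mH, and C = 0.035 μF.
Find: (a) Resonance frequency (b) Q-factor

Step 1 — Resonance condition Im(Z)=0 gives ω₀ = 1/√(LC).
Step 2 — ω₀ = 1/√(0.0376·3.5e-08) = 2.757e+04 rad/s.
Step 3 — f₀ = ω₀/(2π) = 4387 Hz.
Step 4 — Series Q: Q = ω₀L/R = 2.757e+04·0.0376/129 = 8.035.

(a) f₀ = 4387 Hz  (b) Q = 8.035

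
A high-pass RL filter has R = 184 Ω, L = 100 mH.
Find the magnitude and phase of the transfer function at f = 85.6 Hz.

Step 1 — Angular frequency: ω = 2π·85.6 = 537.8 rad/s.
Step 2 — Transfer function: H(jω) = jωL/(R + jωL).
Step 3 — Numerator jωL = j·53.78; denominator R + jωL = 184 + j53.78.
Step 4 — H = 0.07872 + j0.2693.
Step 5 — Magnitude: |H| = 0.2806 (-11.0 dB); phase: φ = 73.7°.

|H| = 0.2806 (-11.0 dB), φ = 73.7°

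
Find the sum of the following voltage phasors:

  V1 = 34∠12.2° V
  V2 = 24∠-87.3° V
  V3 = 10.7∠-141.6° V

Step 1 — Convert each phasor to rectangular form:
  V1 = 34·(cos(12.2°) + j·sin(12.2°)) = 33.23 + j7.185 V
  V2 = 24·(cos(-87.3°) + j·sin(-87.3°)) = 1.131 - j23.97 V
  V3 = 10.7·(cos(-141.6°) + j·sin(-141.6°)) = -8.386 - j6.646 V
Step 2 — Sum components: V_total = 25.98 - j23.43 V.
Step 3 — Convert to polar: |V_total| = 34.99 V, ∠V_total = -42.1°.

V_total = 34.99∠-42.1° V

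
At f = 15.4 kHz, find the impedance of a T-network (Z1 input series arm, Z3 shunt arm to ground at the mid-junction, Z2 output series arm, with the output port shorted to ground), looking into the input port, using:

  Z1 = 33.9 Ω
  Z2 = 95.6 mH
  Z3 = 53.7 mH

Step 1 — Angular frequency: ω = 2π·f = 2π·1.54e+04 = 9.676e+04 rad/s.
Step 2 — Component impedances:
  Z1: Z = R = 33.9 Ω
  Z2: Z = jωL = j·9.676e+04·0.0956 = 0 + j9250 Ω
  Z3: Z = jωL = j·9.676e+04·0.0537 = 0 + j5196 Ω
Step 3 — With the output port shorted to ground, the output series arm Z2 runs from the junction to ground; the shunt arm Z3 also runs from the junction to ground. They appear in parallel: Z3 || Z2 = 0 + j3327 Ω.
Step 4 — Series with input arm Z1: Z_in = Z1 + (Z3 || Z2) = 33.9 + j3327 Ω = 3327∠89.4° Ω.

Z = 33.9 + j3327 Ω = 3327∠89.4° Ω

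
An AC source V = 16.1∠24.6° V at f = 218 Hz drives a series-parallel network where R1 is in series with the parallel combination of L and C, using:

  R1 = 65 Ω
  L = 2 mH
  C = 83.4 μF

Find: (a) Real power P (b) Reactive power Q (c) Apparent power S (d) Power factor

Step 1 — Angular frequency: ω = 2π·f = 2π·218 = 1370 rad/s.
Step 2 — Component impedances:
  R1: Z = R = 65 Ω
  L: Z = jωL = j·1370·0.002 = 0 + j2.739 Ω
  C: Z = 1/(jωC) = -j/(ω·C) = 0 - j8.754 Ω
Step 3 — Parallel branch: L || C = 1/(1/L + 1/C) = 0 + j3.987 Ω.
Step 4 — Series with R1: Z_total = R1 + (L || C) = 65 + j3.987 Ω = 65.12∠3.5° Ω.
Step 5 — Source phasor: V = 16.1∠24.6° V = 14.64 + j6.702 V.
Step 6 — Current: I = V / Z = 0.2307 + j0.08896 A = 0.2472∠21.1° A.
Step 7 — Complex power: S = V·I* = 3.973 + j0.2437 VA.
Step 8 — Real power: P = Re(S) = 3.973 W.
Step 9 — Reactive power: Q = Im(S) = 0.2437 VAR.
Step 10 — Apparent power: |S| = 3.98 VA.
Step 11 — Power factor: PF = P/|S| = 0.9981 (lagging).

(a) P = 3.973 W  (b) Q = 0.2437 VAR  (c) S = 3.98 VA  (d) PF = 0.9981 (lagging)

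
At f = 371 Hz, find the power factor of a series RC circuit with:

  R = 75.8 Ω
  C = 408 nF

Step 1 — Angular frequency: ω = 2π·f = 2π·371 = 2331 rad/s.
Step 2 — Component impedances:
  R: Z = R = 75.8 Ω
  C: Z = 1/(jωC) = -j/(ω·C) = 0 - j1051 Ω
Step 3 — Series combination: Z_total = R + C = 75.8 - j1051 Ω = 1054∠-85.9° Ω.
Step 4 — Power factor: PF = cos(φ) = Re(Z)/|Z| = 75.8/1054.2 = 0.0719.
Step 5 — Type: Im(Z) = -1051 ⇒ leading (phase φ = -85.9°).

PF = 0.0719 (leading, φ = -85.9°)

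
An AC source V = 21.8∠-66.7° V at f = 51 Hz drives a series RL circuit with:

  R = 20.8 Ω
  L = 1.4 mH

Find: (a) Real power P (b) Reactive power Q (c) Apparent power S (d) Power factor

Step 1 — Angular frequency: ω = 2π·f = 2π·51 = 320.4 rad/s.
Step 2 — Component impedances:
  R: Z = R = 20.8 Ω
  L: Z = jωL = j·320.4·0.0014 = 0 + j0.4486 Ω
Step 3 — Series combination: Z_total = R + L = 20.8 + j0.4486 Ω = 20.8∠1.2° Ω.
Step 4 — Source phasor: V = 21.8∠-66.7° V = 8.623 - j20.02 V.
Step 5 — Current: I = V / Z = 0.3936 - j0.9711 A = 1.048∠-67.9° A.
Step 6 — Complex power: S = V·I* = 22.84 + j0.4926 VA.
Step 7 — Real power: P = Re(S) = 22.84 W.
Step 8 — Reactive power: Q = Im(S) = 0.4926 VAR.
Step 9 — Apparent power: |S| = 22.84 VA.
Step 10 — Power factor: PF = P/|S| = 0.9998 (lagging).

(a) P = 22.84 W  (b) Q = 0.4926 VAR  (c) S = 22.84 VA  (d) PF = 0.9998 (lagging)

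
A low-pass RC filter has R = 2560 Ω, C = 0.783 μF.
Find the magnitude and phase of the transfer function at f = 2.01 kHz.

Step 1 — Angular frequency: ω = 2π·2010 = 1.263e+04 rad/s.
Step 2 — Transfer function: H(jω) = 1/(1 + jωRC).
Step 3 — Denominator: 1 + jωRC = 1 + j·1.263e+04·2560·7.83e-07 = 1 + j25.31.
Step 4 — H = 0.001558 - j0.03944.
Step 5 — Magnitude: |H| = 0.03947 (-28.1 dB); phase: φ = -87.7°.

|H| = 0.03947 (-28.1 dB), φ = -87.7°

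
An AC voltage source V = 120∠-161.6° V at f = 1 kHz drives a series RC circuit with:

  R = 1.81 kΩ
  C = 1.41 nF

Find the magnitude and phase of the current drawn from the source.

Step 1 — Angular frequency: ω = 2π·f = 2π·1000 = 6283 rad/s.
Step 2 — Component impedances:
  R: Z = R = 1810 Ω
  C: Z = 1/(jωC) = -j/(ω·C) = 0 - j1.129e+05 Ω
Step 3 — Series combination: Z_total = R + C = 1810 - j1.129e+05 Ω = 1.129e+05∠-89.1° Ω.
Step 4 — Source phasor: V = 120∠-161.6° V = -113.9 - j37.88 V.
Step 5 — Ohm's law: I = V / Z_total = (-113.9 - j37.88) / (1810 - j1.129e+05) = 0.0003193 - j0.001014 A.
Step 6 — Convert to polar: |I| = 0.001063 A, ∠I = -72.5°.

I = 0.001063∠-72.5° A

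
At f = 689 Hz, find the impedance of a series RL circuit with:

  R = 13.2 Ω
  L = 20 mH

Step 1 — Angular frequency: ω = 2π·f = 2π·689 = 4329 rad/s.
Step 2 — Component impedances:
  R: Z = R = 13.2 Ω
  L: Z = jωL = j·4329·0.02 = 0 + j86.58 Ω
Step 3 — Series combination: Z_total = R + L = 13.2 + j86.58 Ω = 87.58∠81.3° Ω.

Z = 13.2 + j86.58 Ω = 87.58∠81.3° Ω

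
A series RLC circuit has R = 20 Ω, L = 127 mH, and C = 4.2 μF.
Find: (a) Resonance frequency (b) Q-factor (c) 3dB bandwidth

Step 1 — Resonance: ω₀ = 1/√(LC) = 1/√(0.127·4.2e-06) = 1369 rad/s.
Step 2 — f₀ = ω₀/(2π) = 217.9 Hz.
Step 3 — Series Q: Q = ω₀L/R = 1369·0.127/20 = 8.695.
Step 4 — Bandwidth: Δω = ω₀/Q = 157.5 rad/s; BW = Δω/(2π) = 25.06 Hz.

(a) f₀ = 217.9 Hz  (b) Q = 8.695  (c) BW = 25.06 Hz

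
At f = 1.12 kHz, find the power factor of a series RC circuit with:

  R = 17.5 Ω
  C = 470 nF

Step 1 — Angular frequency: ω = 2π·f = 2π·1120 = 7037 rad/s.
Step 2 — Component impedances:
  R: Z = R = 17.5 Ω
  C: Z = 1/(jωC) = -j/(ω·C) = 0 - j302.3 Ω
Step 3 — Series combination: Z_total = R + C = 17.5 - j302.3 Ω = 302.9∠-86.7° Ω.
Step 4 — Power factor: PF = cos(φ) = Re(Z)/|Z| = 17.5/302.85 = 0.05778.
Step 5 — Type: Im(Z) = -302.3 ⇒ leading (phase φ = -86.7°).

PF = 0.05778 (leading, φ = -86.7°)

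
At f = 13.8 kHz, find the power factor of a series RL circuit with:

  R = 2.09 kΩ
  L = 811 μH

Step 1 — Angular frequency: ω = 2π·f = 2π·1.38e+04 = 8.671e+04 rad/s.
Step 2 — Component impedances:
  R: Z = R = 2090 Ω
  L: Z = jωL = j·8.671e+04·0.000811 = 0 + j70.32 Ω
Step 3 — Series combination: Z_total = R + L = 2090 + j70.32 Ω = 2091∠1.9° Ω.
Step 4 — Power factor: PF = cos(φ) = Re(Z)/|Z| = 2090/2091.2 = 0.9994.
Step 5 — Type: Im(Z) = 70.32 ⇒ lagging (phase φ = 1.9°).

PF = 0.9994 (lagging, φ = 1.9°)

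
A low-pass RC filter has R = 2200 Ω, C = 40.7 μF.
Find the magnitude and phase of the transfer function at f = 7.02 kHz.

Step 1 — Angular frequency: ω = 2π·7020 = 4.411e+04 rad/s.
Step 2 — Transfer function: H(jω) = 1/(1 + jωRC).
Step 3 — Denominator: 1 + jωRC = 1 + j·4.411e+04·2200·4.07e-05 = 1 + j3949.
Step 4 — H = 6.411e-08 - j0.0002532.
Step 5 — Magnitude: |H| = 0.0002532 (-71.9 dB); phase: φ = -90.0°.

|H| = 0.0002532 (-71.9 dB), φ = -90.0°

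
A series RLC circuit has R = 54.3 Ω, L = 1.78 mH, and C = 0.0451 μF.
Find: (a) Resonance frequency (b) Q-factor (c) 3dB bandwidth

Step 1 — Resonance: ω₀ = 1/√(LC) = 1/√(0.00178·4.51e-08) = 1.116e+05 rad/s.
Step 2 — f₀ = ω₀/(2π) = 1.776e+04 Hz.
Step 3 — Series Q: Q = ω₀L/R = 1.116e+05·0.00178/54.3 = 3.659.
Step 4 — Bandwidth: Δω = ω₀/Q = 3.051e+04 rad/s; BW = Δω/(2π) = 4855 Hz.

(a) f₀ = 1.776e+04 Hz  (b) Q = 3.659  (c) BW = 4855 Hz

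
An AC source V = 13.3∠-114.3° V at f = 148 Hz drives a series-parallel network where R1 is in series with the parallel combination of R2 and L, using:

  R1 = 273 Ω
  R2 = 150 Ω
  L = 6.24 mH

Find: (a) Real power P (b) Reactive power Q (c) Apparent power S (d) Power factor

Step 1 — Angular frequency: ω = 2π·f = 2π·148 = 929.9 rad/s.
Step 2 — Component impedances:
  R1: Z = R = 273 Ω
  R2: Z = R = 150 Ω
  L: Z = jωL = j·929.9·0.00624 = 0 + j5.803 Ω
Step 3 — Parallel branch: R2 || L = 1/(1/R2 + 1/L) = 0.2241 + j5.794 Ω.
Step 4 — Series with R1: Z_total = R1 + (R2 || L) = 273.2 + j5.794 Ω = 273.3∠1.2° Ω.
Step 5 — Source phasor: V = 13.3∠-114.3° V = -5.473 - j12.12 V.
Step 6 — Current: I = V / Z = -0.02096 - j0.04392 A = 0.04867∠-115.5° A.
Step 7 — Complex power: S = V·I* = 0.6471 + j0.01372 VA.
Step 8 — Real power: P = Re(S) = 0.6471 W.
Step 9 — Reactive power: Q = Im(S) = 0.01372 VAR.
Step 10 — Apparent power: |S| = 0.6473 VA.
Step 11 — Power factor: PF = P/|S| = 0.9998 (lagging).

(a) P = 0.6471 W  (b) Q = 0.01372 VAR  (c) S = 0.6473 VA  (d) PF = 0.9998 (lagging)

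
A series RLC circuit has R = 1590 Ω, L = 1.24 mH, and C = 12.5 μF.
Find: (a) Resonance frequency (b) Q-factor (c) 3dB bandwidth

Step 1 — Resonance condition Im(Z)=0 gives ω₀ = 1/√(LC).
Step 2 — ω₀ = 1/√(0.00124·1.25e-05) = 8032 rad/s.
Step 3 — f₀ = ω₀/(2π) = 1278 Hz.
Step 4 — Series Q: Q = ω₀L/R = 8032·0.00124/1590 = 0.006264.
Step 5 — 3dB bandwidth: Δω = ω₀/Q = 1.282e+06 rad/s; BW = Δω/(2π) = 2.041e+05 Hz.

(a) f₀ = 1278 Hz  (b) Q = 0.006264  (c) BW = 2.041e+05 Hz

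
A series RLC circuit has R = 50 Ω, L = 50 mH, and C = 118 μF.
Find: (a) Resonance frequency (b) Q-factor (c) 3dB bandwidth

Step 1 — Resonance condition Im(Z)=0 gives ω₀ = 1/√(LC).
Step 2 — ω₀ = 1/√(0.05·0.000118) = 411.7 rad/s.
Step 3 — f₀ = ω₀/(2π) = 65.52 Hz.
Step 4 — Series Q: Q = ω₀L/R = 411.7·0.05/50 = 0.4117.
Step 5 — 3dB bandwidth: Δω = ω₀/Q = 1000 rad/s; BW = Δω/(2π) = 159.2 Hz.

(a) f₀ = 65.52 Hz  (b) Q = 0.4117  (c) BW = 159.2 Hz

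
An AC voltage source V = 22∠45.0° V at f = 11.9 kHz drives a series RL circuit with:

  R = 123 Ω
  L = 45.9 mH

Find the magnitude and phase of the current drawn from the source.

Step 1 — Angular frequency: ω = 2π·f = 2π·1.19e+04 = 7.477e+04 rad/s.
Step 2 — Component impedances:
  R: Z = R = 123 Ω
  L: Z = jωL = j·7.477e+04·0.0459 = 0 + j3432 Ω
Step 3 — Series combination: Z_total = R + L = 123 + j3432 Ω = 3434∠87.9° Ω.
Step 4 — Source phasor: V = 22∠45.0° V = 15.56 + j15.56 V.
Step 5 — Ohm's law: I = V / Z_total = (15.56 + j15.56) / (123 + j3432) = 0.004689 - j0.004365 A.
Step 6 — Convert to polar: |I| = 0.006406 A, ∠I = -42.9°.

I = 0.006406∠-42.9° A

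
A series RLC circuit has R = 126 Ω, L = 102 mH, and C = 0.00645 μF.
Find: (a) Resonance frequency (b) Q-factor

Step 1 — Resonance condition Im(Z)=0 gives ω₀ = 1/√(LC).
Step 2 — ω₀ = 1/√(0.102·6.45e-09) = 3.899e+04 rad/s.
Step 3 — f₀ = ω₀/(2π) = 6205 Hz.
Step 4 — Series Q: Q = ω₀L/R = 3.899e+04·0.102/126 = 31.56.

(a) f₀ = 6205 Hz  (b) Q = 31.56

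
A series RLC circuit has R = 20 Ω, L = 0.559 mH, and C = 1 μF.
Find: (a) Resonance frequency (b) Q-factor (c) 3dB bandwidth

Step 1 — Resonance: ω₀ = 1/√(LC) = 1/√(0.000559·1e-06) = 4.23e+04 rad/s.
Step 2 — f₀ = ω₀/(2π) = 6732 Hz.
Step 3 — Series Q: Q = ω₀L/R = 4.23e+04·0.000559/20 = 1.182.
Step 4 — Bandwidth: Δω = ω₀/Q = 3.578e+04 rad/s; BW = Δω/(2π) = 5694 Hz.

(a) f₀ = 6732 Hz  (b) Q = 1.182  (c) BW = 5694 Hz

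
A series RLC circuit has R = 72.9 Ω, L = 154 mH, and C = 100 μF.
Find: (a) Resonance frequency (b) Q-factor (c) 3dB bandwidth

Step 1 — Resonance: ω₀ = 1/√(LC) = 1/√(0.154·0.0001) = 254.8 rad/s.
Step 2 — f₀ = ω₀/(2π) = 40.56 Hz.
Step 3 — Series Q: Q = ω₀L/R = 254.8·0.154/72.9 = 0.5383.
Step 4 — Bandwidth: Δω = ω₀/Q = 473.4 rad/s; BW = Δω/(2π) = 75.34 Hz.

(a) f₀ = 40.56 Hz  (b) Q = 0.5383  (c) BW = 75.34 Hz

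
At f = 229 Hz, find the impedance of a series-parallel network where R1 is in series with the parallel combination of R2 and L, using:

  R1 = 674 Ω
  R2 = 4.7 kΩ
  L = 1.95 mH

Step 1 — Angular frequency: ω = 2π·f = 2π·229 = 1439 rad/s.
Step 2 — Component impedances:
  R1: Z = R = 674 Ω
  R2: Z = R = 4700 Ω
  L: Z = jωL = j·1439·0.00195 = 0 + j2.806 Ω
Step 3 — Parallel branch: R2 || L = 1/(1/R2 + 1/L) = 0.001675 + j2.806 Ω.
Step 4 — Series with R1: Z_total = R1 + (R2 || L) = 674 + j2.806 Ω = 674∠0.2° Ω.

Z = 674 + j2.806 Ω = 674∠0.2° Ω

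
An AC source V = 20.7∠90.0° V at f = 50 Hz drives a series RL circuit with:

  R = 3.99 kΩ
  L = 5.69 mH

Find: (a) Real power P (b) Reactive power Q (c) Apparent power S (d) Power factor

Step 1 — Angular frequency: ω = 2π·f = 2π·50 = 314.2 rad/s.
Step 2 — Component impedances:
  R: Z = R = 3990 Ω
  L: Z = jωL = j·314.2·0.00569 = 0 + j1.788 Ω
Step 3 — Series combination: Z_total = R + L = 3990 + j1.788 Ω = 3990∠0.0° Ω.
Step 4 — Source phasor: V = 20.7∠90.0° V = 0 + j20.7 V.
Step 5 — Current: I = V / Z = 2.324e-06 + j0.005188 A = 0.005188∠90.0° A.
Step 6 — Complex power: S = V·I* = 0.1074 + j4.811e-05 VA.
Step 7 — Real power: P = Re(S) = 0.1074 W.
Step 8 — Reactive power: Q = Im(S) = 4.811e-05 VAR.
Step 9 — Apparent power: |S| = 0.1074 VA.
Step 10 — Power factor: PF = P/|S| = 1 (lagging).

(a) P = 0.1074 W  (b) Q = 4.811e-05 VAR  (c) S = 0.1074 VA  (d) PF = 1 (lagging)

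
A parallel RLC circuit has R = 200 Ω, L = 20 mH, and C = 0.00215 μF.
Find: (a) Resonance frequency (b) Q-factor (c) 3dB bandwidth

Step 1 — Resonance: ω₀ = 1/√(LC) = 1/√(0.02·2.15e-09) = 1.525e+05 rad/s.
Step 2 — f₀ = ω₀/(2π) = 2.427e+04 Hz.
Step 3 — Parallel Q: Q = R/(ω₀L) = 200/(1.525e+05·0.02) = 0.06557.
Step 4 — Bandwidth: Δω = ω₀/Q = 2.326e+06 rad/s; BW = Δω/(2π) = 3.701e+05 Hz.

(a) f₀ = 2.427e+04 Hz  (b) Q = 0.06557  (c) BW = 3.701e+05 Hz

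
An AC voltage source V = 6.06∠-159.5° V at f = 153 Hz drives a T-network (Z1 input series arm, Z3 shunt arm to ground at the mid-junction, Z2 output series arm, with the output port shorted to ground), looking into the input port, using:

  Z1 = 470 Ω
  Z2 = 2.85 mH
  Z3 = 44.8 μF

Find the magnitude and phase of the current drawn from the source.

Step 1 — Angular frequency: ω = 2π·f = 2π·153 = 961.3 rad/s.
Step 2 — Component impedances:
  Z1: Z = R = 470 Ω
  Z2: Z = jωL = j·961.3·0.00285 = 0 + j2.74 Ω
  Z3: Z = 1/(jωC) = -j/(ω·C) = 0 - j23.22 Ω
Step 3 — With the output port shorted to ground, the output series arm Z2 runs from the junction to ground; the shunt arm Z3 also runs from the junction to ground. They appear in parallel: Z3 || Z2 = 0 + j3.106 Ω.
Step 4 — Series with input arm Z1: Z_in = Z1 + (Z3 || Z2) = 470 + j3.106 Ω = 470∠0.4° Ω.
Step 5 — Source phasor: V = 6.06∠-159.5° V = -5.676 - j2.122 V.
Step 6 — Ohm's law: I = V / Z_total = (-5.676 - j2.122) / (470 + j3.106) = -0.01211 - j0.004435 A.
Step 7 — Convert to polar: |I| = 0.01289 A, ∠I = -159.9°.

I = 0.01289∠-159.9° A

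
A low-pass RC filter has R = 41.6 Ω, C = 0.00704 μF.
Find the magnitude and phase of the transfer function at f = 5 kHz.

Step 1 — Angular frequency: ω = 2π·5000 = 3.142e+04 rad/s.
Step 2 — Transfer function: H(jω) = 1/(1 + jωRC).
Step 3 — Denominator: 1 + jωRC = 1 + j·3.142e+04·41.6·7.04e-09 = 1 + j0.009201.
Step 4 — H = 0.9999 - j0.0092.
Step 5 — Magnitude: |H| = 1 (-0.0 dB); phase: φ = -0.5°.

|H| = 1 (-0.0 dB), φ = -0.5°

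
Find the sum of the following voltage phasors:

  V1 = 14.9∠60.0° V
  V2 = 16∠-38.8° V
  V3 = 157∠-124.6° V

Step 1 — Convert each phasor to rectangular form:
  V1 = 14.9·(cos(60.0°) + j·sin(60.0°)) = 7.45 + j12.9 V
  V2 = 16·(cos(-38.8°) + j·sin(-38.8°)) = 12.47 - j10.03 V
  V3 = 157·(cos(-124.6°) + j·sin(-124.6°)) = -89.15 - j129.2 V
Step 2 — Sum components: V_total = -69.23 - j126.4 V.
Step 3 — Convert to polar: |V_total| = 144.1 V, ∠V_total = -118.7°.

V_total = 144.1∠-118.7° V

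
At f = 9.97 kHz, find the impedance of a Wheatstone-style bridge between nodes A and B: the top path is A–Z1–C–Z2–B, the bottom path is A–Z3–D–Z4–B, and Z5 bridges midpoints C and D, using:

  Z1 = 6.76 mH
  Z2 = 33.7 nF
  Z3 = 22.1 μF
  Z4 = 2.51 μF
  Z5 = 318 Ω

Step 1 — Angular frequency: ω = 2π·f = 2π·9970 = 6.264e+04 rad/s.
Step 2 — Component impedances:
  Z1: Z = jωL = j·6.264e+04·0.00676 = 0 + j423.5 Ω
  Z2: Z = 1/(jωC) = -j/(ω·C) = 0 - j473.7 Ω
  Z3: Z = 1/(jωC) = -j/(ω·C) = 0 - j0.7223 Ω
  Z4: Z = 1/(jωC) = -j/(ω·C) = 0 - j6.36 Ω
  Z5: Z = R = 318 Ω
Step 3 — Bridge requires nodal analysis (the Z5 bridge couples midpoints C and D, so the two paths cannot be reduced to a simple series/parallel combination). Setting node B to ground and injecting 1 A at node A, the 3-node admittance system at A, C, D solves to V_A = Z_AB = 0.07057 - j6.993 Ω = 6.993∠-89.4° Ω.

Z = 0.07057 - j6.993 Ω = 6.993∠-89.4° Ω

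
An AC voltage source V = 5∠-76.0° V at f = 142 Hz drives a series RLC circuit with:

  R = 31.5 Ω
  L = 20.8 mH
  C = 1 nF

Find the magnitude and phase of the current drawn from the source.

Step 1 — Angular frequency: ω = 2π·f = 2π·142 = 892.2 rad/s.
Step 2 — Component impedances:
  R: Z = R = 31.5 Ω
  L: Z = jωL = j·892.2·0.0208 = 0 + j18.56 Ω
  C: Z = 1/(jωC) = -j/(ω·C) = 0 - j1.121e+06 Ω
Step 3 — Series combination: Z_total = R + L + C = 31.5 - j1.121e+06 Ω = 1.121e+06∠-90.0° Ω.
Step 4 — Source phasor: V = 5∠-76.0° V = 1.21 - j4.851 V.
Step 5 — Ohm's law: I = V / Z_total = (1.21 - j4.851) / (31.5 - j1.121e+06) = 4.329e-06 + j1.079e-06 A.
Step 6 — Convert to polar: |I| = 4.461e-06 A, ∠I = 14.0°.

I = 4.461e-06∠14.0° A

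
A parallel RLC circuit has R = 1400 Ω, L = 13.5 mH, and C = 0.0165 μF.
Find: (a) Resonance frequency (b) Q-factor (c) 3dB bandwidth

Step 1 — Resonance: ω₀ = 1/√(LC) = 1/√(0.0135·1.65e-08) = 6.7e+04 rad/s.
Step 2 — f₀ = ω₀/(2π) = 1.066e+04 Hz.
Step 3 — Parallel Q: Q = R/(ω₀L) = 1400/(6.7e+04·0.0135) = 1.548.
Step 4 — Bandwidth: Δω = ω₀/Q = 4.329e+04 rad/s; BW = Δω/(2π) = 6890 Hz.

(a) f₀ = 1.066e+04 Hz  (b) Q = 1.548  (c) BW = 6890 Hz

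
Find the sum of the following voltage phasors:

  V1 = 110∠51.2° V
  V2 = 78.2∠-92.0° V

Step 1 — Convert each phasor to rectangular form:
  V1 = 110·(cos(51.2°) + j·sin(51.2°)) = 68.93 + j85.73 V
  V2 = 78.2·(cos(-92.0°) + j·sin(-92.0°)) = -2.729 - j78.15 V
Step 2 — Sum components: V_total = 66.2 + j7.575 V.
Step 3 — Convert to polar: |V_total| = 66.63 V, ∠V_total = 6.5°.

V_total = 66.63∠6.5° V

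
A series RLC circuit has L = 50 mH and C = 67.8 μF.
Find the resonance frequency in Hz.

Step 1 — Resonance condition Im(Z)=0 gives ω₀ = 1/√(LC).
Step 2 — ω₀ = 1/√(0.05·6.78e-05) = 543.1 rad/s.
Step 3 — f₀ = ω₀/(2π) = 86.44 Hz.

f₀ = 86.44 Hz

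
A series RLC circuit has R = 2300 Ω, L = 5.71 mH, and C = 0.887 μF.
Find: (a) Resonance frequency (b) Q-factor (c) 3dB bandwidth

Step 1 — Resonance condition Im(Z)=0 gives ω₀ = 1/√(LC).
Step 2 — ω₀ = 1/√(0.00571·8.87e-07) = 1.405e+04 rad/s.
Step 3 — f₀ = ω₀/(2π) = 2236 Hz.
Step 4 — Series Q: Q = ω₀L/R = 1.405e+04·0.00571/2300 = 0.03488.
Step 5 — 3dB bandwidth: Δω = ω₀/Q = 4.028e+05 rad/s; BW = Δω/(2π) = 6.411e+04 Hz.

(a) f₀ = 2236 Hz  (b) Q = 0.03488  (c) BW = 6.411e+04 Hz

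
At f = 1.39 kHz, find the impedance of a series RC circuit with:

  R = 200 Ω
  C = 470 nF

Step 1 — Angular frequency: ω = 2π·f = 2π·1390 = 8734 rad/s.
Step 2 — Component impedances:
  R: Z = R = 200 Ω
  C: Z = 1/(jωC) = -j/(ω·C) = 0 - j243.6 Ω
Step 3 — Series combination: Z_total = R + C = 200 - j243.6 Ω = 315.2∠-50.6° Ω.

Z = 200 - j243.6 Ω = 315.2∠-50.6° Ω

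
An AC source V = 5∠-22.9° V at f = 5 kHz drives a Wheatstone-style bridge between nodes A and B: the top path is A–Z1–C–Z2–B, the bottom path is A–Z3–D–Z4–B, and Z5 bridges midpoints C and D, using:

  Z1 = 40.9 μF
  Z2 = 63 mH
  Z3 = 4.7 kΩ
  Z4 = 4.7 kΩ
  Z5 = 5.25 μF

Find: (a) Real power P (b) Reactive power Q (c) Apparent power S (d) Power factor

Step 1 — Angular frequency: ω = 2π·f = 2π·5000 = 3.142e+04 rad/s.
Step 2 — Component impedances:
  Z1: Z = 1/(jωC) = -j/(ω·C) = 0 - j0.7783 Ω
  Z2: Z = jωL = j·3.142e+04·0.063 = 0 + j1979 Ω
  Z3: Z = R = 4700 Ω
  Z4: Z = R = 4700 Ω
  Z5: Z = 1/(jωC) = -j/(ω·C) = 0 - j6.063 Ω
Step 3 — Bridge requires nodal analysis (the Z5 bridge couples midpoints C and D, so the two paths cannot be reduced to a simple series/parallel combination). Setting node B to ground and injecting 1 A at node A, the 3-node admittance system at A, C, D solves to V_A = Z_AB = 708.6 + j1681 Ω = 1824∠67.1° Ω.
Step 4 — Source phasor: V = 5∠-22.9° V = 4.606 - j1.946 V.
Step 5 — Current: I = V / Z = -2.063e-06 - j0.002741 A = 0.002741∠-90.0° A.
Step 6 — Complex power: S = V·I* = 0.005323 + j0.01263 VA.
Step 7 — Real power: P = Re(S) = 0.005323 W.
Step 8 — Reactive power: Q = Im(S) = 0.01263 VAR.
Step 9 — Apparent power: |S| = 0.0137 VA.
Step 10 — Power factor: PF = P/|S| = 0.3884 (lagging).

(a) P = 0.005323 W  (b) Q = 0.01263 VAR  (c) S = 0.0137 VA  (d) PF = 0.3884 (lagging)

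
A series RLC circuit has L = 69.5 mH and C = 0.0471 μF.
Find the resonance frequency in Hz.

Step 1 — Resonance condition Im(Z)=0 gives ω₀ = 1/√(LC).
Step 2 — ω₀ = 1/√(0.0695·4.71e-08) = 1.748e+04 rad/s.
Step 3 — f₀ = ω₀/(2π) = 2782 Hz.

f₀ = 2782 Hz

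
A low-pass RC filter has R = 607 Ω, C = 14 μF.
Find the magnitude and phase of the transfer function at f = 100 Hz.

Step 1 — Angular frequency: ω = 2π·100 = 628.3 rad/s.
Step 2 — Transfer function: H(jω) = 1/(1 + jωRC).
Step 3 — Denominator: 1 + jωRC = 1 + j·628.3·607·1.4e-05 = 1 + j5.339.
Step 4 — H = 0.03389 - j0.1809.
Step 5 — Magnitude: |H| = 0.1841 (-14.7 dB); phase: φ = -79.4°.

|H| = 0.1841 (-14.7 dB), φ = -79.4°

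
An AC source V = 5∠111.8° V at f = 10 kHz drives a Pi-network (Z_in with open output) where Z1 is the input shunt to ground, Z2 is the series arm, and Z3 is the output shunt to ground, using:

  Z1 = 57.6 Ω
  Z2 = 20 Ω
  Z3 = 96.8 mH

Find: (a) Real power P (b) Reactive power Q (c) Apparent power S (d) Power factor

Step 1 — Angular frequency: ω = 2π·f = 2π·1e+04 = 6.283e+04 rad/s.
Step 2 — Component impedances:
  Z1: Z = R = 57.6 Ω
  Z2: Z = R = 20 Ω
  Z3: Z = jωL = j·6.283e+04·0.0968 = 0 + j6082 Ω
Step 3 — With open output, the series arm Z2 and the output shunt Z3 appear in series to ground: Z2 + Z3 = 20 + j6082 Ω.
Step 4 — Parallel with input shunt Z1: Z_in = Z1 || (Z2 + Z3) = 57.59 + j0.5454 Ω = 57.6∠0.5° Ω.
Step 5 — Source phasor: V = 5∠111.8° V = -1.857 + j4.642 V.
Step 6 — Current: I = V / Z = -0.03147 + j0.08091 A = 0.08681∠111.3° A.
Step 7 — Complex power: S = V·I* = 0.434 + j0.00411 VA.
Step 8 — Real power: P = Re(S) = 0.434 W.
Step 9 — Reactive power: Q = Im(S) = 0.00411 VAR.
Step 10 — Apparent power: |S| = 0.4341 VA.
Step 11 — Power factor: PF = P/|S| = 1 (lagging).

(a) P = 0.434 W  (b) Q = 0.00411 VAR  (c) S = 0.4341 VA  (d) PF = 1 (lagging)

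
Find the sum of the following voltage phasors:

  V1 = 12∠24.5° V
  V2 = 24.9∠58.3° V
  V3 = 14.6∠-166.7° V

Step 1 — Convert each phasor to rectangular form:
  V1 = 12·(cos(24.5°) + j·sin(24.5°)) = 10.92 + j4.976 V
  V2 = 24.9·(cos(58.3°) + j·sin(58.3°)) = 13.08 + j21.19 V
  V3 = 14.6·(cos(-166.7°) + j·sin(-166.7°)) = -14.21 - j3.359 V
Step 2 — Sum components: V_total = 9.795 + j22.8 V.
Step 3 — Convert to polar: |V_total| = 24.82 V, ∠V_total = 66.8°.

V_total = 24.82∠66.8° V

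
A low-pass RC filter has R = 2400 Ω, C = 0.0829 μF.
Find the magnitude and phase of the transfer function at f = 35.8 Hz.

Step 1 — Angular frequency: ω = 2π·35.8 = 224.9 rad/s.
Step 2 — Transfer function: H(jω) = 1/(1 + jωRC).
Step 3 — Denominator: 1 + jωRC = 1 + j·224.9·2400·8.29e-08 = 1 + j0.04475.
Step 4 — H = 0.998 - j0.04466.
Step 5 — Magnitude: |H| = 0.999 (-0.0 dB); phase: φ = -2.6°.

|H| = 0.999 (-0.0 dB), φ = -2.6°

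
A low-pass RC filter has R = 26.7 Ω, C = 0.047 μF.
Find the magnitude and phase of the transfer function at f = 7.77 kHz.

Step 1 — Angular frequency: ω = 2π·7770 = 4.882e+04 rad/s.
Step 2 — Transfer function: H(jω) = 1/(1 + jωRC).
Step 3 — Denominator: 1 + jωRC = 1 + j·4.882e+04·26.7·4.7e-08 = 1 + j0.06126.
Step 4 — H = 0.9963 - j0.06104.
Step 5 — Magnitude: |H| = 0.9981 (-0.0 dB); phase: φ = -3.5°.

|H| = 0.9981 (-0.0 dB), φ = -3.5°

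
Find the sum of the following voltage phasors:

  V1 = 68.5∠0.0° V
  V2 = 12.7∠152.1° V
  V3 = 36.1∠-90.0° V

Step 1 — Convert each phasor to rectangular form:
  V1 = 68.5·(cos(0.0°) + j·sin(0.0°)) = 68.5 V
  V2 = 12.7·(cos(152.1°) + j·sin(152.1°)) = -11.22 + j5.943 V
  V3 = 36.1·(cos(-90.0°) + j·sin(-90.0°)) = 0 - j36.1 V
Step 2 — Sum components: V_total = 57.28 - j30.16 V.
Step 3 — Convert to polar: |V_total| = 64.73 V, ∠V_total = -27.8°.

V_total = 64.73∠-27.8° V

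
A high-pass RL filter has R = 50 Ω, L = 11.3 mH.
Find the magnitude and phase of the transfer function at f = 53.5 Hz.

Step 1 — Angular frequency: ω = 2π·53.5 = 336.2 rad/s.
Step 2 — Transfer function: H(jω) = jωL/(R + jωL).
Step 3 — Numerator jωL = j·3.798; denominator R + jωL = 50 + j3.798.
Step 4 — H = 0.005738 + j0.07553.
Step 5 — Magnitude: |H| = 0.07575 (-22.4 dB); phase: φ = 85.7°.

|H| = 0.07575 (-22.4 dB), φ = 85.7°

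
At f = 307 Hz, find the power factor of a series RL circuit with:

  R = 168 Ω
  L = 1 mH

Step 1 — Angular frequency: ω = 2π·f = 2π·307 = 1929 rad/s.
Step 2 — Component impedances:
  R: Z = R = 168 Ω
  L: Z = jωL = j·1929·0.001 = 0 + j1.929 Ω
Step 3 — Series combination: Z_total = R + L = 168 + j1.929 Ω = 168∠0.7° Ω.
Step 4 — Power factor: PF = cos(φ) = Re(Z)/|Z| = 168/168.01 = 0.9999.
Step 5 — Type: Im(Z) = 1.929 ⇒ lagging (phase φ = 0.7°).

PF = 0.9999 (lagging, φ = 0.7°)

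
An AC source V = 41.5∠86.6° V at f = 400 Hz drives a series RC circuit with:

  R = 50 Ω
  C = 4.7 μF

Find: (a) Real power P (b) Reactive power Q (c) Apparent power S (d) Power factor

Step 1 — Angular frequency: ω = 2π·f = 2π·400 = 2513 rad/s.
Step 2 — Component impedances:
  R: Z = R = 50 Ω
  C: Z = 1/(jωC) = -j/(ω·C) = 0 - j84.66 Ω
Step 3 — Series combination: Z_total = R + C = 50 - j84.66 Ω = 98.32∠-59.4° Ω.
Step 4 — Source phasor: V = 41.5∠86.6° V = 2.461 + j41.43 V.
Step 5 — Current: I = V / Z = -0.3501 + j0.2358 A = 0.4221∠146.0° A.
Step 6 — Complex power: S = V·I* = 8.908 - j15.08 VA.
Step 7 — Real power: P = Re(S) = 8.908 W.
Step 8 — Reactive power: Q = Im(S) = -15.08 VAR.
Step 9 — Apparent power: |S| = 17.52 VA.
Step 10 — Power factor: PF = P/|S| = 0.5085 (leading).

(a) P = 8.908 W  (b) Q = -15.08 VAR  (c) S = 17.52 VA  (d) PF = 0.5085 (leading)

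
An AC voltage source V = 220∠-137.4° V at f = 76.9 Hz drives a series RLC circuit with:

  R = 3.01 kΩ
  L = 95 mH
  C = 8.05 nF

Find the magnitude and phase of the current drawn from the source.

Step 1 — Angular frequency: ω = 2π·f = 2π·76.9 = 483.2 rad/s.
Step 2 — Component impedances:
  R: Z = R = 3010 Ω
  L: Z = jωL = j·483.2·0.095 = 0 + j45.9 Ω
  C: Z = 1/(jωC) = -j/(ω·C) = 0 - j2.571e+05 Ω
Step 3 — Series combination: Z_total = R + L + C = 3010 - j2.571e+05 Ω = 2.571e+05∠-89.3° Ω.
Step 4 — Source phasor: V = 220∠-137.4° V = -161.9 - j148.9 V.
Step 5 — Ohm's law: I = V / Z_total = (-161.9 - j148.9) / (3010 - j2.571e+05) = 0.0005719 - j0.0006367 A.
Step 6 — Convert to polar: |I| = 0.0008558 A, ∠I = -48.1°.

I = 0.0008558∠-48.1° A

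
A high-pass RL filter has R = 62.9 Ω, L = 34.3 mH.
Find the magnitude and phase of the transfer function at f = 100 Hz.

Step 1 — Angular frequency: ω = 2π·100 = 628.3 rad/s.
Step 2 — Transfer function: H(jω) = jωL/(R + jωL).
Step 3 — Numerator jωL = j·21.55; denominator R + jωL = 62.9 + j21.55.
Step 4 — H = 0.1051 + j0.3066.
Step 5 — Magnitude: |H| = 0.3241 (-9.8 dB); phase: φ = 71.1°.

|H| = 0.3241 (-9.8 dB), φ = 71.1°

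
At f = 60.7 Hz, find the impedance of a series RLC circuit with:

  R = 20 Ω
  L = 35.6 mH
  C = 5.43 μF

Step 1 — Angular frequency: ω = 2π·f = 2π·60.7 = 381.4 rad/s.
Step 2 — Component impedances:
  R: Z = R = 20 Ω
  L: Z = jωL = j·381.4·0.0356 = 0 + j13.58 Ω
  C: Z = 1/(jωC) = -j/(ω·C) = 0 - j482.9 Ω
Step 3 — Series combination: Z_total = R + L + C = 20 - j469.3 Ω = 469.7∠-87.6° Ω.

Z = 20 - j469.3 Ω = 469.7∠-87.6° Ω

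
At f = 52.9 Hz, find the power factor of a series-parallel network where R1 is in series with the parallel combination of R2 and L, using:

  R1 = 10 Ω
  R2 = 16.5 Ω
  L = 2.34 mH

Step 1 — Angular frequency: ω = 2π·f = 2π·52.9 = 332.4 rad/s.
Step 2 — Component impedances:
  R1: Z = R = 10 Ω
  R2: Z = R = 16.5 Ω
  L: Z = jωL = j·332.4·0.00234 = 0 + j0.7778 Ω
Step 3 — Parallel branch: R2 || L = 1/(1/R2 + 1/L) = 0.03658 + j0.776 Ω.
Step 4 — Series with R1: Z_total = R1 + (R2 || L) = 10.04 + j0.776 Ω = 10.07∠4.4° Ω.
Step 5 — Power factor: PF = cos(φ) = Re(Z)/|Z| = 10.04/10.07 = 0.997.
Step 6 — Type: Im(Z) = 0.776 ⇒ lagging (phase φ = 4.4°).

PF = 0.997 (lagging, φ = 4.4°)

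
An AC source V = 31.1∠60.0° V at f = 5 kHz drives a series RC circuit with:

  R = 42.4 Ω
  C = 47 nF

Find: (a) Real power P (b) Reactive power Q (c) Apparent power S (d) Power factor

Step 1 — Angular frequency: ω = 2π·f = 2π·5000 = 3.142e+04 rad/s.
Step 2 — Component impedances:
  R: Z = R = 42.4 Ω
  C: Z = 1/(jωC) = -j/(ω·C) = 0 - j677.3 Ω
Step 3 — Series combination: Z_total = R + C = 42.4 - j677.3 Ω = 678.6∠-86.4° Ω.
Step 4 — Source phasor: V = 31.1∠60.0° V = 15.55 + j26.93 V.
Step 5 — Current: I = V / Z = -0.03818 + j0.02535 A = 0.04583∠146.4° A.
Step 6 — Complex power: S = V·I* = 0.08906 - j1.423 VA.
Step 7 — Real power: P = Re(S) = 0.08906 W.
Step 8 — Reactive power: Q = Im(S) = -1.423 VAR.
Step 9 — Apparent power: |S| = 1.425 VA.
Step 10 — Power factor: PF = P/|S| = 0.06248 (leading).

(a) P = 0.08906 W  (b) Q = -1.423 VAR  (c) S = 1.425 VA  (d) PF = 0.06248 (leading)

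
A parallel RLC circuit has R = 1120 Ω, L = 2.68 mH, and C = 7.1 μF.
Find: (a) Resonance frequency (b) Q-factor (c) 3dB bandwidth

Step 1 — Resonance: ω₀ = 1/√(LC) = 1/√(0.00268·7.1e-06) = 7249 rad/s.
Step 2 — f₀ = ω₀/(2π) = 1154 Hz.
Step 3 — Parallel Q: Q = R/(ω₀L) = 1120/(7249·0.00268) = 57.65.
Step 4 — Bandwidth: Δω = ω₀/Q = 125.8 rad/s; BW = Δω/(2π) = 20.01 Hz.

(a) f₀ = 1154 Hz  (b) Q = 57.65  (c) BW = 20.01 Hz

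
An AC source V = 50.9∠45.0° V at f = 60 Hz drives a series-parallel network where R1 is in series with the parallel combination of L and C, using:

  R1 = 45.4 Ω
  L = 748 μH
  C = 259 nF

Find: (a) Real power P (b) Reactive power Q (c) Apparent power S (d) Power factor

Step 1 — Angular frequency: ω = 2π·f = 2π·60 = 377 rad/s.
Step 2 — Component impedances:
  R1: Z = R = 45.4 Ω
  L: Z = jωL = j·377·0.000748 = 0 + j0.282 Ω
  C: Z = 1/(jωC) = -j/(ω·C) = 0 - j1.024e+04 Ω
Step 3 — Parallel branch: L || C = 1/(1/L + 1/C) = 0 + j0.282 Ω.
Step 4 — Series with R1: Z_total = R1 + (L || C) = 45.4 + j0.282 Ω = 45.4∠0.4° Ω.
Step 5 — Source phasor: V = 50.9∠45.0° V = 35.99 + j35.99 V.
Step 6 — Current: I = V / Z = 0.7977 + j0.7878 A = 1.121∠44.6° A.
Step 7 — Complex power: S = V·I* = 57.06 + j0.3544 VA.
Step 8 — Real power: P = Re(S) = 57.06 W.
Step 9 — Reactive power: Q = Im(S) = 0.3544 VAR.
Step 10 — Apparent power: |S| = 57.07 VA.
Step 11 — Power factor: PF = P/|S| = 1 (lagging).

(a) P = 57.06 W  (b) Q = 0.3544 VAR  (c) S = 57.07 VA  (d) PF = 1 (lagging)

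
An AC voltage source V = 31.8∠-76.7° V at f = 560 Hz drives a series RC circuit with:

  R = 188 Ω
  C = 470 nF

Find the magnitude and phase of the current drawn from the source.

Step 1 — Angular frequency: ω = 2π·f = 2π·560 = 3519 rad/s.
Step 2 — Component impedances:
  R: Z = R = 188 Ω
  C: Z = 1/(jωC) = -j/(ω·C) = 0 - j604.7 Ω
Step 3 — Series combination: Z_total = R + C = 188 - j604.7 Ω = 633.2∠-72.7° Ω.
Step 4 — Source phasor: V = 31.8∠-76.7° V = 7.316 - j30.95 V.
Step 5 — Ohm's law: I = V / Z_total = (7.316 - j30.95) / (188 - j604.7) = 0.0501 - j0.003477 A.
Step 6 — Convert to polar: |I| = 0.05022 A, ∠I = -4.0°.

I = 0.05022∠-4.0° A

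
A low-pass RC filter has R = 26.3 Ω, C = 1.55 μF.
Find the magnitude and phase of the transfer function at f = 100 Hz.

Step 1 — Angular frequency: ω = 2π·100 = 628.3 rad/s.
Step 2 — Transfer function: H(jω) = 1/(1 + jωRC).
Step 3 — Denominator: 1 + jωRC = 1 + j·628.3·26.3·1.55e-06 = 1 + j0.02561.
Step 4 — H = 0.9993 - j0.0256.
Step 5 — Magnitude: |H| = 0.9997 (-0.0 dB); phase: φ = -1.5°.

|H| = 0.9997 (-0.0 dB), φ = -1.5°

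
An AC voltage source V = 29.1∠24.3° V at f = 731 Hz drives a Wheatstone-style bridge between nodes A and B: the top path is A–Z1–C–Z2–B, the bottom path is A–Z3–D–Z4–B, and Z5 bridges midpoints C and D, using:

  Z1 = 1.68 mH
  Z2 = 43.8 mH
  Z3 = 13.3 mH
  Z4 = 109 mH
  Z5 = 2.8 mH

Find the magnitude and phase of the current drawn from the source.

Step 1 — Angular frequency: ω = 2π·f = 2π·731 = 4593 rad/s.
Step 2 — Component impedances:
  Z1: Z = jωL = j·4593·0.00168 = 0 + j7.716 Ω
  Z2: Z = jωL = j·4593·0.0438 = 0 + j201.2 Ω
  Z3: Z = jωL = j·4593·0.0133 = 0 + j61.09 Ω
  Z4: Z = jωL = j·4593·0.109 = 0 + j500.6 Ω
  Z5: Z = jωL = j·4593·0.0028 = 0 + j12.86 Ω
Step 3 — Bridge requires nodal analysis (the Z5 bridge couples midpoints C and D, so the two paths cannot be reduced to a simple series/parallel combination). Setting node B to ground and injecting 1 A at node A, the 3-node admittance system at A, C, D solves to V_A = Z_AB = 0 + j150.7 Ω = 150.7∠90.0° Ω.
Step 4 — Source phasor: V = 29.1∠24.3° V = 26.52 + j11.98 V.
Step 5 — Ohm's law: I = V / Z_total = (26.52 + j11.98) / (0 + j150.7) = 0.07947 - j0.176 A.
Step 6 — Convert to polar: |I| = 0.1931 A, ∠I = -65.7°.

I = 0.1931∠-65.7° A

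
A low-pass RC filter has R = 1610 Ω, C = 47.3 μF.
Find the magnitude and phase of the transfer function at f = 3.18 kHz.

Step 1 — Angular frequency: ω = 2π·3180 = 1.998e+04 rad/s.
Step 2 — Transfer function: H(jω) = 1/(1 + jωRC).
Step 3 — Denominator: 1 + jωRC = 1 + j·1.998e+04·1610·4.73e-05 = 1 + j1522.
Step 4 — H = 4.319e-07 - j0.0006572.
Step 5 — Magnitude: |H| = 0.0006572 (-63.6 dB); phase: φ = -90.0°.

|H| = 0.0006572 (-63.6 dB), φ = -90.0°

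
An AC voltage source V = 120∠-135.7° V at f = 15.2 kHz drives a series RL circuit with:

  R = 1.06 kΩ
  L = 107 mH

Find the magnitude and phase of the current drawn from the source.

Step 1 — Angular frequency: ω = 2π·f = 2π·1.52e+04 = 9.55e+04 rad/s.
Step 2 — Component impedances:
  R: Z = R = 1060 Ω
  L: Z = jωL = j·9.55e+04·0.107 = 0 + j1.022e+04 Ω
Step 3 — Series combination: Z_total = R + L = 1060 + j1.022e+04 Ω = 1.027e+04∠84.1° Ω.
Step 4 — Source phasor: V = 120∠-135.7° V = -85.88 - j83.81 V.
Step 5 — Ohm's law: I = V / Z_total = (-85.88 - j83.81) / (1060 + j1.022e+04) = -0.008977 + j0.007473 A.
Step 6 — Convert to polar: |I| = 0.01168 A, ∠I = 140.2°.

I = 0.01168∠140.2° A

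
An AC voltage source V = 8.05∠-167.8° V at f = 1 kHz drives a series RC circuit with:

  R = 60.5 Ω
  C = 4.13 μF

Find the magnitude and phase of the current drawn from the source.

Step 1 — Angular frequency: ω = 2π·f = 2π·1000 = 6283 rad/s.
Step 2 — Component impedances:
  R: Z = R = 60.5 Ω
  C: Z = 1/(jωC) = -j/(ω·C) = 0 - j38.54 Ω
Step 3 — Series combination: Z_total = R + C = 60.5 - j38.54 Ω = 71.73∠-32.5° Ω.
Step 4 — Source phasor: V = 8.05∠-167.8° V = -7.868 - j1.701 V.
Step 5 — Ohm's law: I = V / Z_total = (-7.868 - j1.701) / (60.5 - j38.54) = -0.07978 - j0.07893 A.
Step 6 — Convert to polar: |I| = 0.1122 A, ∠I = -135.3°.

I = 0.1122∠-135.3° A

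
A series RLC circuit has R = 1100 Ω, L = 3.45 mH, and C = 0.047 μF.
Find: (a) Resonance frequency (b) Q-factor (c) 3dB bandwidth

Step 1 — Resonance condition Im(Z)=0 gives ω₀ = 1/√(LC).
Step 2 — ω₀ = 1/√(0.00345·4.7e-08) = 7.853e+04 rad/s.
Step 3 — f₀ = ω₀/(2π) = 1.25e+04 Hz.
Step 4 — Series Q: Q = ω₀L/R = 7.853e+04·0.00345/1100 = 0.2463.
Step 5 — 3dB bandwidth: Δω = ω₀/Q = 3.188e+05 rad/s; BW = Δω/(2π) = 5.075e+04 Hz.

(a) f₀ = 1.25e+04 Hz  (b) Q = 0.2463  (c) BW = 5.075e+04 Hz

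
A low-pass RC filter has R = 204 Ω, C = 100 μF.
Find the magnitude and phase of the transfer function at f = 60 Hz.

Step 1 — Angular frequency: ω = 2π·60 = 377 rad/s.
Step 2 — Transfer function: H(jω) = 1/(1 + jωRC).
Step 3 — Denominator: 1 + jωRC = 1 + j·377·204·0.0001 = 1 + j7.691.
Step 4 — H = 0.01663 - j0.1279.
Step 5 — Magnitude: |H| = 0.1289 (-17.8 dB); phase: φ = -82.6°.

|H| = 0.1289 (-17.8 dB), φ = -82.6°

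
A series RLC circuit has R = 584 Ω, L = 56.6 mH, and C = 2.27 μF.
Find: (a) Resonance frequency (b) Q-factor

Step 1 — Resonance condition Im(Z)=0 gives ω₀ = 1/√(LC).
Step 2 — ω₀ = 1/√(0.0566·2.27e-06) = 2790 rad/s.
Step 3 — f₀ = ω₀/(2π) = 444 Hz.
Step 4 — Series Q: Q = ω₀L/R = 2790·0.0566/584 = 0.2704.

(a) f₀ = 444 Hz  (b) Q = 0.2704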